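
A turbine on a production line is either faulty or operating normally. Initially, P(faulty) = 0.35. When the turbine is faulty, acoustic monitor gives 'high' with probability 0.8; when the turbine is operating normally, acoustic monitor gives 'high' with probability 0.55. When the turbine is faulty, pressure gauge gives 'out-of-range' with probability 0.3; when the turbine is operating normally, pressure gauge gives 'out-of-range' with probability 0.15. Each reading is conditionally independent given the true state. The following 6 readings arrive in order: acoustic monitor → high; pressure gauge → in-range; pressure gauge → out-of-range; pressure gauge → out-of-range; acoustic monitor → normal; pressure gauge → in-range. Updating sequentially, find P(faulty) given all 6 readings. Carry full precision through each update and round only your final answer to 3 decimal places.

0.486

Each posterior becomes the prior for the next update.
After acoustic monitor='high': P(faulty) = 0.8·0.3500 / (0.8·0.3500 + 0.55·0.6500) ≈ 0.4392
After pressure gauge='in-range': P(faulty) = 0.7·0.4392 / (0.7·0.4392 + 0.85·0.5608) ≈ 0.3921
After pressure gauge='out-of-range': P(faulty) = 0.3·0.3921 / (0.3·0.3921 + 0.15·0.6079) ≈ 0.5633
After pressure gauge='out-of-range': P(faulty) = 0.3·0.5633 / (0.3·0.5633 + 0.15·0.4367) ≈ 0.7207
After acoustic monitor='normal': P(faulty) = 0.2·0.7207 / (0.2·0.7207 + 0.45·0.2793) ≈ 0.5342
After pressure gauge='in-range': P(faulty) = 0.7·0.5342 / (0.7·0.5342 + 0.85·0.4658) ≈ 0.4857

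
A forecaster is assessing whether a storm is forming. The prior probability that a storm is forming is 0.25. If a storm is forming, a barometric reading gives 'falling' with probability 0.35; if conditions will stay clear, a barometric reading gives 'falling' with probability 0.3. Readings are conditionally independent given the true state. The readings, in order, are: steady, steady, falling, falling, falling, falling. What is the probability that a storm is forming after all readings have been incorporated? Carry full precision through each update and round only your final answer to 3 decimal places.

0.347

Each posterior becomes the prior for the next update.
After 'steady': P(storm) = 0.65·0.2500 / (0.65·0.2500 + 0.7·0.7500) ≈ 0.2364
After 'steady': P(storm) = 0.65·0.2364 / (0.65·0.2364 + 0.7·0.7636) ≈ 0.2232
After 'falling': P(storm) = 0.35·0.2232 / (0.35·0.2232 + 0.3·0.7768) ≈ 0.2511
After 'falling': P(storm) = 0.35·0.2511 / (0.35·0.2511 + 0.3·0.7489) ≈ 0.2812
After 'falling': P(storm) = 0.35·0.2812 / (0.35·0.2812 + 0.3·0.7188) ≈ 0.3134
After 'falling': P(storm) = 0.35·0.3134 / (0.35·0.3134 + 0.3·0.6866) ≈ 0.3475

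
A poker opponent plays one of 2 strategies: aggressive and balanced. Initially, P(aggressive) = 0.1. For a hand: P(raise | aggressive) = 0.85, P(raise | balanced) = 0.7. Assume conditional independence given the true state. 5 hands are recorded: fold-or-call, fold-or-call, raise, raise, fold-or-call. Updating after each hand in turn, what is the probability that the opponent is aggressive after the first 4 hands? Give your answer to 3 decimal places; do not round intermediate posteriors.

0.039

After 'fold-or-call': P(aggressive) = 0.15·0.1000 / (0.15·0.1000 + 0.3·0.9000) ≈ 0.0526
After 'fold-or-call': P(aggressive) = 0.15·0.0526 / (0.15·0.0526 + 0.3·0.9474) ≈ 0.0270
After 'raise': P(aggressive) = 0.85·0.0270 / (0.85·0.0270 + 0.7·0.9730) ≈ 0.0326
After 'raise': P(aggressive) = 0.85·0.0326 / (0.85·0.0326 + 0.7·0.9674) ≈ 0.0393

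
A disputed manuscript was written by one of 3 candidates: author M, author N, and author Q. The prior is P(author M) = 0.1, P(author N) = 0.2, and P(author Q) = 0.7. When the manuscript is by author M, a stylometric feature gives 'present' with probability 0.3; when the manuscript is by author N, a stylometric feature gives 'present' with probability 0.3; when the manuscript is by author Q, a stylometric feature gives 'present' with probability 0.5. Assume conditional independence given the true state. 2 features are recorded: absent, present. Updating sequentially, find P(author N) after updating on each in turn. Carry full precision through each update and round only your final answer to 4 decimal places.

Each posterior becomes the prior for the next update.
After 'absent': normaliser = 0.7·0.1000 + 0.7·0.2000 + 0.5·0.7000; P(author M) ≈ 0.1250, P(author N) ≈ 0.2500, P(author Q) ≈ 0.6250
After 'present': normaliser = 0.3·0.1250 + 0.3·0.2500 + 0.5·0.6250; P(author M) ≈ 0.0882, P(author N) ≈ 0.1765, P(author Q) ≈ 0.7353

0.1765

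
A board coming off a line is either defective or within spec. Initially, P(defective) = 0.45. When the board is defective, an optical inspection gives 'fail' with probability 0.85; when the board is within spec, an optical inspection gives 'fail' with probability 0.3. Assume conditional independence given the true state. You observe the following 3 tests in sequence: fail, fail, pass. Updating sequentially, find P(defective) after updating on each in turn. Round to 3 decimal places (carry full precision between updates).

After 'fail': P(defective) = 0.85·0.4500 / (0.85·0.4500 + 0.3·0.5500) ≈ 0.6986
After 'fail': P(defective) = 0.85·0.6986 / (0.85·0.6986 + 0.3·0.3014) ≈ 0.8679
After 'pass': P(defective) = 0.15·0.8679 / (0.15·0.8679 + 0.7·0.1321) ≈ 0.5846

0.585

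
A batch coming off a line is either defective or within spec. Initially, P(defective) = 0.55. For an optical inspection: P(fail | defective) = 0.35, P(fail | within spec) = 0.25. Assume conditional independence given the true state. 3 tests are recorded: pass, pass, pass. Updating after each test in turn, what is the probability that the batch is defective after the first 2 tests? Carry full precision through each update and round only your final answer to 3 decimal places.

0.479

Apply Bayes' rule sequentially, carrying P(defective) forward.
After 'pass': P(defective) = 0.65·0.5500 / (0.65·0.5500 + 0.75·0.4500) ≈ 0.5144
After 'pass': P(defective) = 0.65·0.5144 / (0.65·0.5144 + 0.75·0.4856) ≈ 0.4786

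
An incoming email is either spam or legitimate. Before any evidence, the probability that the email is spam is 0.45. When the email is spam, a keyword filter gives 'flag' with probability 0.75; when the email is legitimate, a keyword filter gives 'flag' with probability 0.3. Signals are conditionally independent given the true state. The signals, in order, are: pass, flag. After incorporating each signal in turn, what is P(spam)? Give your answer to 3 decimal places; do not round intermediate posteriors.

0.422

Apply Bayes' rule sequentially, carrying P(spam) forward.
After 'pass': P(spam) = 0.25·0.4500 / (0.25·0.4500 + 0.7·0.5500) ≈ 0.2261
After 'flag': P(spam) = 0.75·0.2261 / (0.75·0.2261 + 0.3·0.7739) ≈ 0.4221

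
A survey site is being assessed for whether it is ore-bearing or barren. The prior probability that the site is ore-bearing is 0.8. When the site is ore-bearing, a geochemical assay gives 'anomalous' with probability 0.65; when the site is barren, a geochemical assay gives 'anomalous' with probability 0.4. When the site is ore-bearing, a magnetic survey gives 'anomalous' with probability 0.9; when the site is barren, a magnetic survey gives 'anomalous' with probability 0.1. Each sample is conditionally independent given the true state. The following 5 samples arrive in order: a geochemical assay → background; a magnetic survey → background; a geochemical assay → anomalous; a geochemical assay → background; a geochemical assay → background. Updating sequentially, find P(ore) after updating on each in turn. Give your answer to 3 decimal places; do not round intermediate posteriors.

0.125

After a geochemical assay='background': P(ore) = 0.35·0.8000 / (0.35·0.8000 + 0.6·0.2000) ≈ 0.7000
After a magnetic survey='background': P(ore) = 0.1·0.7000 / (0.1·0.7000 + 0.9·0.3000) ≈ 0.2059
After a geochemical assay='anomalous': P(ore) = 0.65·0.2059 / (0.65·0.2059 + 0.4·0.7941) ≈ 0.2964
After a geochemical assay='background': P(ore) = 0.35·0.2964 / (0.35·0.2964 + 0.6·0.7036) ≈ 0.1973
After a geochemical assay='background': P(ore) = 0.35·0.1973 / (0.35·0.1973 + 0.6·0.8027) ≈ 0.1254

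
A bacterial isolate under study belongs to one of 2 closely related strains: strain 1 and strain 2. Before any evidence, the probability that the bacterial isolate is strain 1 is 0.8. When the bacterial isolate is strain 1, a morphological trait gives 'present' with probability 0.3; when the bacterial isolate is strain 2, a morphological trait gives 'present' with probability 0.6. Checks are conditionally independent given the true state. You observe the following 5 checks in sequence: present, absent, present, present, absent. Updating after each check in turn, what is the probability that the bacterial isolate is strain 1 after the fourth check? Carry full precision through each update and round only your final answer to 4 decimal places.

0.4667

After 'present': P(strain 1) = 0.3·0.8000 / (0.3·0.8000 + 0.6·0.2000) ≈ 0.6667
After 'absent': P(strain 1) = 0.7·0.6667 / (0.7·0.6667 + 0.4·0.3333) ≈ 0.7778
After 'present': P(strain 1) = 0.3·0.7778 / (0.3·0.7778 + 0.6·0.2222) ≈ 0.6364
After 'present': P(strain 1) = 0.3·0.6364 / (0.3·0.6364 + 0.6·0.3636) ≈ 0.4667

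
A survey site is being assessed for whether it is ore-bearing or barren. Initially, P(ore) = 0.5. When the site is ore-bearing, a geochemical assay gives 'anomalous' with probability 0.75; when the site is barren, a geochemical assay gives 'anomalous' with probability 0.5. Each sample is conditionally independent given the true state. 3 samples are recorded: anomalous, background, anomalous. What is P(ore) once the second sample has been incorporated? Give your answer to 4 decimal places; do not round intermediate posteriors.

After 'anomalous': P(ore) = 0.75·0.5000 / (0.75·0.5000 + 0.5·0.5000) ≈ 0.6000
After 'background': P(ore) = 0.25·0.6000 / (0.25·0.6000 + 0.5·0.4000) ≈ 0.4286

0.4286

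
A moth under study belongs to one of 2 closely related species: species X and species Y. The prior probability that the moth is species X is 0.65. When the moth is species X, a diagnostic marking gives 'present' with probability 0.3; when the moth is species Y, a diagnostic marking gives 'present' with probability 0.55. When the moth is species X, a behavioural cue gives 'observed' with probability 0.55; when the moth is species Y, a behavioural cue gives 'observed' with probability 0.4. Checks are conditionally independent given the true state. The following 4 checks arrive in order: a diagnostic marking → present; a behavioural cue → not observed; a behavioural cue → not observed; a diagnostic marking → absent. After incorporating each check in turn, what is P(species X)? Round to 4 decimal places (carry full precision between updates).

Apply Bayes' rule sequentially, carrying P(species X) forward.
After a diagnostic marking='present': P(species X) = 0.3·0.6500 / (0.3·0.6500 + 0.55·0.3500) ≈ 0.5032
After a behavioural cue='not observed': P(species X) = 0.45·0.5032 / (0.45·0.5032 + 0.6·0.4968) ≈ 0.4317
After a behavioural cue='not observed': P(species X) = 0.45·0.4317 / (0.45·0.4317 + 0.6·0.5683) ≈ 0.3630
After a diagnostic marking='absent': P(species X) = 0.7·0.3630 / (0.7·0.3630 + 0.45·0.6370) ≈ 0.4699

0.4699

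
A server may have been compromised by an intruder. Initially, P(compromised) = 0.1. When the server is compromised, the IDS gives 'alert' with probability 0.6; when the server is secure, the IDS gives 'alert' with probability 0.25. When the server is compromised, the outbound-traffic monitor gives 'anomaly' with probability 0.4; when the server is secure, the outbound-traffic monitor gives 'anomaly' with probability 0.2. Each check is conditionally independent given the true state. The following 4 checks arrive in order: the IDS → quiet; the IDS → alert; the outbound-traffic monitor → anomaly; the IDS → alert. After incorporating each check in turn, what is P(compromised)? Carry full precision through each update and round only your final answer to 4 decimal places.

0.4057

Each posterior becomes the prior for the next update.
After the IDS='quiet': P(compromised) = 0.4·0.1000 / (0.4·0.1000 + 0.75·0.9000) ≈ 0.0559
After the IDS='alert': P(compromised) = 0.6·0.0559 / (0.6·0.0559 + 0.25·0.9441) ≈ 0.1245
After the outbound-traffic monitor='anomaly': P(compromised) = 0.4·0.1245 / (0.4·0.1245 + 0.2·0.8755) ≈ 0.2215
After the IDS='alert': P(compromised) = 0.6·0.2215 / (0.6·0.2215 + 0.25·0.7785) ≈ 0.4057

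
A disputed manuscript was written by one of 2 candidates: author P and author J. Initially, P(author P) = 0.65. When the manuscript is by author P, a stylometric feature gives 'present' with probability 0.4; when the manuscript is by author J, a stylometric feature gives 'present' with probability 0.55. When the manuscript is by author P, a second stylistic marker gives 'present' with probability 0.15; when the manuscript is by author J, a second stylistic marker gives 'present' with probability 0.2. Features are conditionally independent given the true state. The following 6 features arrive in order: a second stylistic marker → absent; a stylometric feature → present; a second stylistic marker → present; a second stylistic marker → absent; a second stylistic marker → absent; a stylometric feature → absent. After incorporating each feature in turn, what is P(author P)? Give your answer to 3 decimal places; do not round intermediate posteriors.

0.618

After a second stylistic marker='absent': P(author P) = 0.85·0.6500 / (0.85·0.6500 + 0.8·0.3500) ≈ 0.6637
After a stylometric feature='present': P(author P) = 0.4·0.6637 / (0.4·0.6637 + 0.55·0.3363) ≈ 0.5893
After a second stylistic marker='present': P(author P) = 0.15·0.5893 / (0.15·0.5893 + 0.2·0.4107) ≈ 0.5184
After a second stylistic marker='absent': P(author P) = 0.85·0.5184 / (0.85·0.5184 + 0.8·0.4816) ≈ 0.5335
After a second stylistic marker='absent': P(author P) = 0.85·0.5335 / (0.85·0.5335 + 0.8·0.4665) ≈ 0.5485
After a stylometric feature='absent': P(author P) = 0.6·0.5485 / (0.6·0.5485 + 0.45·0.4515) ≈ 0.6183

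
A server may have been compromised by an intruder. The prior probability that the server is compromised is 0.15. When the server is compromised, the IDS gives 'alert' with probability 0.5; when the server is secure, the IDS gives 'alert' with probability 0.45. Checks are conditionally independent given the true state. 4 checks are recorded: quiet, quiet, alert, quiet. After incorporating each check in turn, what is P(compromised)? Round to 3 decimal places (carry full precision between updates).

After 'quiet': P(compromised) = 0.5·0.1500 / (0.5·0.1500 + 0.55·0.8500) ≈ 0.1382
After 'quiet': P(compromised) = 0.5·0.1382 / (0.5·0.1382 + 0.55·0.8618) ≈ 0.1273
After 'alert': P(compromised) = 0.5·0.1273 / (0.5·0.1273 + 0.45·0.8727) ≈ 0.1395
After 'quiet': P(compromised) = 0.5·0.1395 / (0.5·0.1395 + 0.55·0.8605) ≈ 0.1284

0.128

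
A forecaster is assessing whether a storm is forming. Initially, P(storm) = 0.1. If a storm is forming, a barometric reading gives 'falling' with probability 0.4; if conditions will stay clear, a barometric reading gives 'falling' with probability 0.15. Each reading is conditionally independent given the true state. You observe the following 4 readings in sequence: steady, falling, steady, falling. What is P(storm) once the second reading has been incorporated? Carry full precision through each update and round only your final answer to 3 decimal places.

0.173

After 'steady': P(storm) = 0.6·0.1000 / (0.6·0.1000 + 0.85·0.9000) ≈ 0.0727
After 'falling': P(storm) = 0.4·0.0727 / (0.4·0.0727 + 0.15·0.9273) ≈ 0.1730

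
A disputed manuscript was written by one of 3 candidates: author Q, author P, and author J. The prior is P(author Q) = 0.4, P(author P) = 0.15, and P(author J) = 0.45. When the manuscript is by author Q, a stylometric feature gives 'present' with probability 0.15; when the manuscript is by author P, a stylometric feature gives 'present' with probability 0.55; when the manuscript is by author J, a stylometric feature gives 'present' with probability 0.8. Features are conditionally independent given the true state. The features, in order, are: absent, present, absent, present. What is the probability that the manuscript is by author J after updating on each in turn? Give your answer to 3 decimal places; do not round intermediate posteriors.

After 'absent': normaliser = 0.85·0.4000 + 0.45·0.1500 + 0.2·0.4500; P(author Q) ≈ 0.6834, P(author P) ≈ 0.1357, P(author J) ≈ 0.1809
After 'present': normaliser = 0.15·0.6834 + 0.55·0.1357 + 0.8·0.1809; P(author Q) ≈ 0.3185, P(author P) ≈ 0.2319, P(author J) ≈ 0.4496
After 'absent': normaliser = 0.85·0.3185 + 0.45·0.2319 + 0.2·0.4496; P(author Q) ≈ 0.5822, P(author P) ≈ 0.2244, P(author J) ≈ 0.1934
After 'present': normaliser = 0.15·0.5822 + 0.55·0.2244 + 0.8·0.1934; P(author Q) ≈ 0.2390, P(author P) ≈ 0.3377, P(author J) ≈ 0.4234

0.423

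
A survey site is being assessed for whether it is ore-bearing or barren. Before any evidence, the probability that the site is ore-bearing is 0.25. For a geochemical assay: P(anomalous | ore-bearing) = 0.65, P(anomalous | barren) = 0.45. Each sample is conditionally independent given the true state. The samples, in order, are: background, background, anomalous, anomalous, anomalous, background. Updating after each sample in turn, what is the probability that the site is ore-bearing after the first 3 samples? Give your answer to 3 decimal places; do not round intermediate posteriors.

After 'background': P(ore) = 0.35·0.2500 / (0.35·0.2500 + 0.55·0.7500) ≈ 0.1750
After 'background': P(ore) = 0.35·0.1750 / (0.35·0.1750 + 0.55·0.8250) ≈ 0.1189
After 'anomalous': P(ore) = 0.65·0.1189 / (0.65·0.1189 + 0.45·0.8811) ≈ 0.1632

0.163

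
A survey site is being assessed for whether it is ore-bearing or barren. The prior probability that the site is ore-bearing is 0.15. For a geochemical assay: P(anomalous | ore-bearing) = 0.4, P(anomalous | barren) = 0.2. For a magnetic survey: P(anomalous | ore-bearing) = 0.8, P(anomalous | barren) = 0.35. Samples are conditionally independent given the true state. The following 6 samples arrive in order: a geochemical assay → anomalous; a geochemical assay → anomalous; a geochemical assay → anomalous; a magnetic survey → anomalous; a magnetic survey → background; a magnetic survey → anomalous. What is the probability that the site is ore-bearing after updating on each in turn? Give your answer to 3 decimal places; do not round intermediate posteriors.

After a geochemical assay='anomalous': P(ore) = 0.4·0.1500 / (0.4·0.1500 + 0.2·0.8500) ≈ 0.2609
After a geochemical assay='anomalous': P(ore) = 0.4·0.2609 / (0.4·0.2609 + 0.2·0.7391) ≈ 0.4138
After a geochemical assay='anomalous': P(ore) = 0.4·0.4138 / (0.4·0.4138 + 0.2·0.5862) ≈ 0.5854
After a magnetic survey='anomalous': P(ore) = 0.8·0.5854 / (0.8·0.5854 + 0.35·0.4146) ≈ 0.7634
After a magnetic survey='background': P(ore) = 0.2·0.7634 / (0.2·0.7634 + 0.65·0.2366) ≈ 0.4982
After a magnetic survey='anomalous': P(ore) = 0.8·0.4982 / (0.8·0.4982 + 0.35·0.5018) ≈ 0.6941

0.694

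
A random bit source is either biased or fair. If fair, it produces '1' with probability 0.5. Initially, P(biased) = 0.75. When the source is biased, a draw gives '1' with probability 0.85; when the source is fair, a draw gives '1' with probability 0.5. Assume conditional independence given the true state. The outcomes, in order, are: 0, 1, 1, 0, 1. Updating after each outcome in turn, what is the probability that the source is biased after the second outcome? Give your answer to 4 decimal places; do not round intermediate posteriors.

0.6047

Apply Bayes' rule sequentially, carrying P(biased) forward.
After '0': P(biased) = 0.15·0.7500 / (0.15·0.7500 + 0.5·0.2500) ≈ 0.4737
After '1': P(biased) = 0.85·0.4737 / (0.85·0.4737 + 0.5·0.5263) ≈ 0.6047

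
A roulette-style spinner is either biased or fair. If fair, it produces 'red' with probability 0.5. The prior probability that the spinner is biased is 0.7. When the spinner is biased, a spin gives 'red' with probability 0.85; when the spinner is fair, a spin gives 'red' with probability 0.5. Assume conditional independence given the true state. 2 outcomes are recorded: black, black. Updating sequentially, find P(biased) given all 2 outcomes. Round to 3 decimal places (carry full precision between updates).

After 'black': P(biased) = 0.15·0.7000 / (0.15·0.7000 + 0.5·0.3000) ≈ 0.4118
After 'black': P(biased) = 0.15·0.4118 / (0.15·0.4118 + 0.5·0.5882) ≈ 0.1736

0.174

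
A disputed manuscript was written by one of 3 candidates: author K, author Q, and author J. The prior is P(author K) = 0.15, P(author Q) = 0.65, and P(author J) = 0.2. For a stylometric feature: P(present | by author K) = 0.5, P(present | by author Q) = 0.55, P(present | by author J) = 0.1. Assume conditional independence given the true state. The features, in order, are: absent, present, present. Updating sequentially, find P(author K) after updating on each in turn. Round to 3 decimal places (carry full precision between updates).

0.172

Each posterior becomes the prior for the next update.
After 'absent': normaliser = 0.5·0.1500 + 0.45·0.6500 + 0.9·0.2000; P(author K) ≈ 0.1370, P(author Q) ≈ 0.5342, P(author J) ≈ 0.3288
After 'present': normaliser = 0.5·0.1370 + 0.55·0.5342 + 0.1·0.3288; P(author K) ≈ 0.1733, P(author Q) ≈ 0.7435, P(author J) ≈ 0.0832
After 'present': normaliser = 0.5·0.1733 + 0.55·0.7435 + 0.1·0.0832; P(author K) ≈ 0.1720, P(author Q) ≈ 0.8115, P(author J) ≈ 0.0165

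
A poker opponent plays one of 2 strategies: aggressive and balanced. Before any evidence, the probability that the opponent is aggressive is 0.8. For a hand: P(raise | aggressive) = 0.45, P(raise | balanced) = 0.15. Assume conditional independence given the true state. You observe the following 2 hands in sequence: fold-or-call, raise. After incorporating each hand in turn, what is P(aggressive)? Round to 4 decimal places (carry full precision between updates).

After 'fold-or-call': P(aggressive) = 0.55·0.8000 / (0.55·0.8000 + 0.85·0.2000) ≈ 0.7213
After 'raise': P(aggressive) = 0.45·0.7213 / (0.45·0.7213 + 0.15·0.2787) ≈ 0.8859

0.8859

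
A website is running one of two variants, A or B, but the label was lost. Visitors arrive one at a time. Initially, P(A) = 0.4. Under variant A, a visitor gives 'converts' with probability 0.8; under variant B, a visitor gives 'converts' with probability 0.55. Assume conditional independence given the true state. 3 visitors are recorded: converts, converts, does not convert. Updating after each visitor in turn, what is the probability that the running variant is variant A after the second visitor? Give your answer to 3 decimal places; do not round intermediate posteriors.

0.585

Apply Bayes' rule sequentially, carrying P(A) forward.
After 'converts': P(A) = 0.8·0.4000 / (0.8·0.4000 + 0.55·0.6000) ≈ 0.4923
After 'converts': P(A) = 0.8·0.4923 / (0.8·0.4923 + 0.55·0.5077) ≈ 0.5851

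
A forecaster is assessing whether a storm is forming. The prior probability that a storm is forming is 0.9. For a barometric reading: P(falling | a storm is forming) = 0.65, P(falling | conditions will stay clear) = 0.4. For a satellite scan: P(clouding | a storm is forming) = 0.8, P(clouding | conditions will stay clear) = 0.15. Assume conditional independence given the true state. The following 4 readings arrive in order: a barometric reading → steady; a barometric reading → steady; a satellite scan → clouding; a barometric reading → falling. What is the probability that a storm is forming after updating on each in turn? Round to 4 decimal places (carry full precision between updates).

Apply Bayes' rule sequentially, carrying P(storm) forward.
After a barometric reading='steady': P(storm) = 0.35·0.9000 / (0.35·0.9000 + 0.6·0.1000) ≈ 0.8400
After a barometric reading='steady': P(storm) = 0.35·0.8400 / (0.35·0.8400 + 0.6·0.1600) ≈ 0.7538
After a satellite scan='clouding': P(storm) = 0.8·0.7538 / (0.8·0.7538 + 0.15·0.2462) ≈ 0.9423
After a barometric reading='falling': P(storm) = 0.65·0.9423 / (0.65·0.9423 + 0.4·0.0577) ≈ 0.9637

0.9637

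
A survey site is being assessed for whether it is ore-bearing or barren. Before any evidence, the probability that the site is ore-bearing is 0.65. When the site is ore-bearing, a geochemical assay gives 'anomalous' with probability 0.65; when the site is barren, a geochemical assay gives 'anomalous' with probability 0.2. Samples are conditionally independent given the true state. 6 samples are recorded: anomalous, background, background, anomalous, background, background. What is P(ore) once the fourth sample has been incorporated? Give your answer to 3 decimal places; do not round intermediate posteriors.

After 'anomalous': P(ore) = 0.65·0.6500 / (0.65·0.6500 + 0.2·0.3500) ≈ 0.8579
After 'background': P(ore) = 0.35·0.8579 / (0.35·0.8579 + 0.8·0.1421) ≈ 0.7253
After 'background': P(ore) = 0.35·0.7253 / (0.35·0.7253 + 0.8·0.2747) ≈ 0.5360
After 'anomalous': P(ore) = 0.65·0.5360 / (0.65·0.5360 + 0.2·0.4640) ≈ 0.7897

0.790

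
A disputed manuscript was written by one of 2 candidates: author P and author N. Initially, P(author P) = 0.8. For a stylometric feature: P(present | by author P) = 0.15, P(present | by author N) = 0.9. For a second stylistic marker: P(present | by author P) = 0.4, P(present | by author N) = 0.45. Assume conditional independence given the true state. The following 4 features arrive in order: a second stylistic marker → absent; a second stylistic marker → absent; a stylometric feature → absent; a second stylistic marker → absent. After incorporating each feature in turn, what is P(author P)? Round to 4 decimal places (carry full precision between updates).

0.9778

After a second stylistic marker='absent': P(author P) = 0.6·0.8000 / (0.6·0.8000 + 0.55·0.2000) ≈ 0.8136
After a second stylistic marker='absent': P(author P) = 0.6·0.8136 / (0.6·0.8136 + 0.55·0.1864) ≈ 0.8264
After a stylometric feature='absent': P(author P) = 0.85·0.8264 / (0.85·0.8264 + 0.1·0.1736) ≈ 0.9759
After a second stylistic marker='absent': P(author P) = 0.6·0.9759 / (0.6·0.9759 + 0.55·0.0241) ≈ 0.9778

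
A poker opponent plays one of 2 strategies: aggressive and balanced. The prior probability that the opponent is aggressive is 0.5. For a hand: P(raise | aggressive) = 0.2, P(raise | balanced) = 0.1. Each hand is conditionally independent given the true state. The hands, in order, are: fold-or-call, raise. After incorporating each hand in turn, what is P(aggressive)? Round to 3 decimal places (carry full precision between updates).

Each posterior becomes the prior for the next update.
After 'fold-or-call': P(aggressive) = 0.8·0.5000 / (0.8·0.5000 + 0.9·0.5000) ≈ 0.4706
After 'raise': P(aggressive) = 0.2·0.4706 / (0.2·0.4706 + 0.1·0.5294) ≈ 0.6400

0.640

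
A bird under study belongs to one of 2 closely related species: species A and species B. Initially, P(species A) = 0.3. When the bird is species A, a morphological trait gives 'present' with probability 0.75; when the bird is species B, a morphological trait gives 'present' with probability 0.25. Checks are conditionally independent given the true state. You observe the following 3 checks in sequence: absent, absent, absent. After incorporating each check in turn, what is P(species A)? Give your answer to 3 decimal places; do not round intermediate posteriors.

0.016

After 'absent': P(species A) = 0.25·0.3000 / (0.25·0.3000 + 0.75·0.7000) ≈ 0.1250
After 'absent': P(species A) = 0.25·0.1250 / (0.25·0.1250 + 0.75·0.8750) ≈ 0.0455
After 'absent': P(species A) = 0.25·0.0455 / (0.25·0.0455 + 0.75·0.9545) ≈ 0.0156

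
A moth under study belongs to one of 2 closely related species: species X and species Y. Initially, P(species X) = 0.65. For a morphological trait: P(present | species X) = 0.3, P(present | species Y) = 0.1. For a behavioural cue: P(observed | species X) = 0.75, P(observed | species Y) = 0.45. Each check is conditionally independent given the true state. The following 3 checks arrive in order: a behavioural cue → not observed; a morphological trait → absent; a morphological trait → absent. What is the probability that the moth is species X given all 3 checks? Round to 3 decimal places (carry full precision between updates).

0.338

Each posterior becomes the prior for the next update.
After a behavioural cue='not observed': P(species X) = 0.25·0.6500 / (0.25·0.6500 + 0.55·0.3500) ≈ 0.4577
After a morphological trait='absent': P(species X) = 0.7·0.4577 / (0.7·0.4577 + 0.9·0.5423) ≈ 0.3963
After a morphological trait='absent': P(species X) = 0.7·0.3963 / (0.7·0.3963 + 0.9·0.6037) ≈ 0.3380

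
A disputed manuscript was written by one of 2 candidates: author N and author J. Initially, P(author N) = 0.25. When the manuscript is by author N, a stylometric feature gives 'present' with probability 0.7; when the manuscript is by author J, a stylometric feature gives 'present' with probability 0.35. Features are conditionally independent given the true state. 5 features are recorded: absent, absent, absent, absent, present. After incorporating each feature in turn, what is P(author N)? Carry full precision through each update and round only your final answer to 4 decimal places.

0.0294

After 'absent': P(author N) = 0.3·0.2500 / (0.3·0.2500 + 0.65·0.7500) ≈ 0.1333
After 'absent': P(author N) = 0.3·0.1333 / (0.3·0.1333 + 0.65·0.8667) ≈ 0.0663
After 'absent': P(author N) = 0.3·0.0663 / (0.3·0.0663 + 0.65·0.9337) ≈ 0.0317
After 'absent': P(author N) = 0.3·0.0317 / (0.3·0.0317 + 0.65·0.9683) ≈ 0.0149
After 'present': P(author N) = 0.7·0.0149 / (0.7·0.0149 + 0.35·0.9851) ≈ 0.0294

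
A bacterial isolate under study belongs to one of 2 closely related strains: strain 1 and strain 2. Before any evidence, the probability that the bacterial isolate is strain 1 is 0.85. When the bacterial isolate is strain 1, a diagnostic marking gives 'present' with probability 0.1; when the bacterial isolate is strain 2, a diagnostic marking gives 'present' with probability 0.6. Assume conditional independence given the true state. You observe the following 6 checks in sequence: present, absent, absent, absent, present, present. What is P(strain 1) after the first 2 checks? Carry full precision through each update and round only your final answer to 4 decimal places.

Each posterior becomes the prior for the next update.
After 'present': P(strain 1) = 0.1·0.8500 / (0.1·0.8500 + 0.6·0.1500) ≈ 0.4857
After 'absent': P(strain 1) = 0.9·0.4857 / (0.9·0.4857 + 0.4·0.5143) ≈ 0.6800

0.6800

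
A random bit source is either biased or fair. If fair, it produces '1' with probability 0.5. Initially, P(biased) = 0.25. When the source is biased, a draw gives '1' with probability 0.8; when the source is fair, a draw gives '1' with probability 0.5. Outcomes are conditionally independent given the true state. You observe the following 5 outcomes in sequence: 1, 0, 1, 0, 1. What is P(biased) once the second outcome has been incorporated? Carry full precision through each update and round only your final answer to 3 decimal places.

After '1': P(biased) = 0.8·0.2500 / (0.8·0.2500 + 0.5·0.7500) ≈ 0.3478
After '0': P(biased) = 0.2·0.3478 / (0.2·0.3478 + 0.5·0.6522) ≈ 0.1758

0.176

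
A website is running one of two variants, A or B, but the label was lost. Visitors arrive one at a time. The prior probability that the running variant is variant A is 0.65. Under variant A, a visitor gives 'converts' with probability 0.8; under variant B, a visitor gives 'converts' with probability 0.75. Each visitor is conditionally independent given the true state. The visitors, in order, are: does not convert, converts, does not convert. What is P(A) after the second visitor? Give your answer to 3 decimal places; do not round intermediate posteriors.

Each posterior becomes the prior for the next update.
After 'does not convert': P(A) = 0.2·0.6500 / (0.2·0.6500 + 0.25·0.3500) ≈ 0.5977
After 'converts': P(A) = 0.8·0.5977 / (0.8·0.5977 + 0.75·0.4023) ≈ 0.6131

0.613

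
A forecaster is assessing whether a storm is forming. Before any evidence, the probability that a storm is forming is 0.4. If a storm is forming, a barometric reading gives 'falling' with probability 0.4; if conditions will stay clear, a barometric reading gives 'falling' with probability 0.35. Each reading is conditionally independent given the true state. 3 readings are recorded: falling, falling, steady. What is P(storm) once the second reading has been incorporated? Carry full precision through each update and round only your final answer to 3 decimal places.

0.465

Apply Bayes' rule sequentially, carrying P(storm) forward.
After 'falling': P(storm) = 0.4·0.4000 / (0.4·0.4000 + 0.35·0.6000) ≈ 0.4324
After 'falling': P(storm) = 0.4·0.4324 / (0.4·0.4324 + 0.35·0.5676) ≈ 0.4655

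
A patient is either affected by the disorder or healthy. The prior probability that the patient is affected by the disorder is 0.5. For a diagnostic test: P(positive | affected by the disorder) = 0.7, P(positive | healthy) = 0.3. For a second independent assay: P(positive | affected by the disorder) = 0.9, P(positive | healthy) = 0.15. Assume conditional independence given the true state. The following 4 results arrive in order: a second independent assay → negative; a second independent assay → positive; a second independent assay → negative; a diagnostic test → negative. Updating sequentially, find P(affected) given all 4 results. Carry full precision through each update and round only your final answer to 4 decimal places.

0.0344

After a second independent assay='negative': P(affected) = 0.1·0.5000 / (0.1·0.5000 + 0.85·0.5000) ≈ 0.1053
After a second independent assay='positive': P(affected) = 0.9·0.1053 / (0.9·0.1053 + 0.15·0.8947) ≈ 0.4138
After a second independent assay='negative': P(affected) = 0.1·0.4138 / (0.1·0.4138 + 0.85·0.5862) ≈ 0.0767
After a diagnostic test='negative': P(affected) = 0.3·0.0767 / (0.3·0.0767 + 0.7·0.9233) ≈ 0.0344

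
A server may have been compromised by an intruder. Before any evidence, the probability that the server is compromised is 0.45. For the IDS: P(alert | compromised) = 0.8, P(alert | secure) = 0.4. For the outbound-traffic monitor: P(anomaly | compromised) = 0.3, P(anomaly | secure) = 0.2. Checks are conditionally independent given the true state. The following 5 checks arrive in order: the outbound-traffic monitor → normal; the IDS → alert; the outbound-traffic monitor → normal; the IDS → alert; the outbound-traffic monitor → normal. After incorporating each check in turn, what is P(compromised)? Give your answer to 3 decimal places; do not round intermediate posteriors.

Each posterior becomes the prior for the next update.
After the outbound-traffic monitor='normal': P(compromised) = 0.7·0.4500 / (0.7·0.4500 + 0.8·0.5500) ≈ 0.4172
After the IDS='alert': P(compromised) = 0.8·0.4172 / (0.8·0.4172 + 0.4·0.5828) ≈ 0.5888
After the outbound-traffic monitor='normal': P(compromised) = 0.7·0.5888 / (0.7·0.5888 + 0.8·0.4112) ≈ 0.5561
After the IDS='alert': P(compromised) = 0.8·0.5561 / (0.8·0.5561 + 0.4·0.4439) ≈ 0.7147
After the outbound-traffic monitor='normal': P(compromised) = 0.7·0.7147 / (0.7·0.7147 + 0.8·0.2853) ≈ 0.6868

0.687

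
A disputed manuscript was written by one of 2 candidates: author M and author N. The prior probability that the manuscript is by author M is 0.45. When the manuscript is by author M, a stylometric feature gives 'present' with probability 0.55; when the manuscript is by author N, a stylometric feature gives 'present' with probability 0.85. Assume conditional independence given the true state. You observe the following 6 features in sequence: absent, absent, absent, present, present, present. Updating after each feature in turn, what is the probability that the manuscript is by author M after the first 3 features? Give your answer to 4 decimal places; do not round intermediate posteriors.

After 'absent': P(author M) = 0.45·0.4500 / (0.45·0.4500 + 0.15·0.5500) ≈ 0.7105
After 'absent': P(author M) = 0.45·0.7105 / (0.45·0.7105 + 0.15·0.2895) ≈ 0.8804
After 'absent': P(author M) = 0.45·0.8804 / (0.45·0.8804 + 0.15·0.1196) ≈ 0.9567

0.9567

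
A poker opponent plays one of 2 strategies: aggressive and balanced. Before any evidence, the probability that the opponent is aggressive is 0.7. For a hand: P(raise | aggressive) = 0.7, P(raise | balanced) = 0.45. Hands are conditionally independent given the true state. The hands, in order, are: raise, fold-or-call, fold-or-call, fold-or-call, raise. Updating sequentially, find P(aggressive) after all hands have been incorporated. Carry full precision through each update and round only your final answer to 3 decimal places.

0.478

After 'raise': P(aggressive) = 0.7·0.7000 / (0.7·0.7000 + 0.45·0.3000) ≈ 0.7840
After 'fold-or-call': P(aggressive) = 0.3·0.7840 / (0.3·0.7840 + 0.55·0.2160) ≈ 0.6644
After 'fold-or-call': P(aggressive) = 0.3·0.6644 / (0.3·0.6644 + 0.55·0.3356) ≈ 0.5192
After 'fold-or-call': P(aggressive) = 0.3·0.5192 / (0.3·0.5192 + 0.55·0.4808) ≈ 0.3707
After 'raise': P(aggressive) = 0.7·0.3707 / (0.7·0.3707 + 0.45·0.6293) ≈ 0.4782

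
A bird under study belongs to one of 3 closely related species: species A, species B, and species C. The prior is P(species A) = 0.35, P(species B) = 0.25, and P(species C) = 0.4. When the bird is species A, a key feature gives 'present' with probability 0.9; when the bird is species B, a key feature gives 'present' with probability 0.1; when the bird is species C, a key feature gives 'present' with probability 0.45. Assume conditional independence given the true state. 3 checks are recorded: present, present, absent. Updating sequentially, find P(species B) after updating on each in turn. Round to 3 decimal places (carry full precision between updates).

Apply Bayes' rule sequentially, carrying P(species B) forward.
After 'present': normaliser = 0.9·0.3500 + 0.1·0.2500 + 0.45·0.4000; P(species A) ≈ 0.6058, P(species B) ≈ 0.0481, P(species C) ≈ 0.3462
After 'present': normaliser = 0.9·0.6058 + 0.1·0.0481 + 0.45·0.3462; P(species A) ≈ 0.7725, P(species B) ≈ 0.0068, P(species C) ≈ 0.2207
After 'absent': normaliser = 0.1·0.7725 + 0.9·0.0068 + 0.55·0.2207; P(species A) ≈ 0.3772, P(species B) ≈ 0.0299, P(species C) ≈ 0.5928

0.030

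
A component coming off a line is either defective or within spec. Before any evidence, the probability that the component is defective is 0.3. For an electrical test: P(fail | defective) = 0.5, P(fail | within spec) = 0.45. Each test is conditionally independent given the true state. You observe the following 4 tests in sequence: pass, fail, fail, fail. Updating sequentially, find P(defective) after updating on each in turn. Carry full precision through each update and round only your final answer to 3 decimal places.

0.348

After 'pass': P(defective) = 0.5·0.3000 / (0.5·0.3000 + 0.55·0.7000) ≈ 0.2804
After 'fail': P(defective) = 0.5·0.2804 / (0.5·0.2804 + 0.45·0.7196) ≈ 0.3021
After 'fail': P(defective) = 0.5·0.3021 / (0.5·0.3021 + 0.45·0.6979) ≈ 0.3248
After 'fail': P(defective) = 0.5·0.3248 / (0.5·0.3248 + 0.45·0.6752) ≈ 0.3483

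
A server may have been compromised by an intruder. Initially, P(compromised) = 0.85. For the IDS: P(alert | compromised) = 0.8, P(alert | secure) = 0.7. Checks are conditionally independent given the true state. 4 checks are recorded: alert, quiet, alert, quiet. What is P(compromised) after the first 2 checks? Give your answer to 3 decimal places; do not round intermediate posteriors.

0.812

After 'alert': P(compromised) = 0.8·0.8500 / (0.8·0.8500 + 0.7·0.1500) ≈ 0.8662
After 'quiet': P(compromised) = 0.2·0.8662 / (0.2·0.8662 + 0.3·0.1338) ≈ 0.8119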